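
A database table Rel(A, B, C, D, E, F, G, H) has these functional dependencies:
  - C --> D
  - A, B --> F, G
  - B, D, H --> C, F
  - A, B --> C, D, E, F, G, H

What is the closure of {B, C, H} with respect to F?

{B, C, D, F, H}

Start with {B, C, H}.
C --> D applies; add {D} → now {B, C, D, H}.
B, D, H --> C, F applies; add {F} → now {B, C, D, F, H}.
No further FD applies.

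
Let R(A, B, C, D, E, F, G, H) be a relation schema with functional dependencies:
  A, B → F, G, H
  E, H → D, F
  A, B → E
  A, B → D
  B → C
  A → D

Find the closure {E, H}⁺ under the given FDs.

{D, E, F, H}

Start with {E, H}.
E, H → D, F applies; add {D, F} → now {D, E, F, H}.
No further FD applies.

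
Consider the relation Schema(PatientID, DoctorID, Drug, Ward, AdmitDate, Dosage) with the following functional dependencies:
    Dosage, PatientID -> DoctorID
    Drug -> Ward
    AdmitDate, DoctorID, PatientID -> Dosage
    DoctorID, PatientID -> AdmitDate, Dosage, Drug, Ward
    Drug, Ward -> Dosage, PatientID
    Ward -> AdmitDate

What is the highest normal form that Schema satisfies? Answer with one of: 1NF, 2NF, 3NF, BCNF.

2NF

Candidate keys: {DoctorID, PatientID}, {Dosage, PatientID}, {Drug}. Prime attributes: {DoctorID, Dosage, Drug, PatientID}.
Ward -> AdmitDate breaks BCNF: {Ward}⁺ = {AdmitDate, Ward}, so {Ward} is not a superkey.
Because {AdmitDate} is non-prime and the left side of Ward -> AdmitDate is not a superkey, the relation is not in 3NF.
No proper subset of a key has a non-prime attribute in its closure, so there is no partial dependency; 2NF holds.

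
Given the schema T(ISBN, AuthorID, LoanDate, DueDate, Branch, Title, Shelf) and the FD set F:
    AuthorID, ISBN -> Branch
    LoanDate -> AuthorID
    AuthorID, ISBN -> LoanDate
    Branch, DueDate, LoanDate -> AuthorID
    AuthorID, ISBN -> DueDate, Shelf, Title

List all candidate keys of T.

{AuthorID, ISBN}, {ISBN, LoanDate}

No FD produces {ISBN}, so it must be in every candidate key.
Closure of {AuthorID, ISBN} is {AuthorID, Branch, DueDate, ISBN, LoanDate, Shelf, Title}, the whole schema; {AuthorID, ISBN} is a candidate key.
Closure of {ISBN, LoanDate} is {AuthorID, Branch, DueDate, ISBN, LoanDate, Shelf, Title}, the whole schema; {ISBN, LoanDate} is a candidate key.
Any other superkey properly contains one of these, so there are no further candidate keys.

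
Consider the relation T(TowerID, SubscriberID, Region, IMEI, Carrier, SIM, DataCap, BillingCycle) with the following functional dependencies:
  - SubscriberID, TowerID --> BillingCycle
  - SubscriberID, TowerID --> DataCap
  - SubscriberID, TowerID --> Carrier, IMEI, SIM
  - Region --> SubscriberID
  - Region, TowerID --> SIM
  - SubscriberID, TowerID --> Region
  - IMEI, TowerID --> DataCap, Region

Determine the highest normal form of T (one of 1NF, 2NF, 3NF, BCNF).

3NF

Candidate keys: {IMEI, TowerID}, {Region, TowerID}, {SubscriberID, TowerID}. Prime attributes: {IMEI, Region, SubscriberID, TowerID}.
For Region --> SubscriberID we have {Region}⁺ = {Region, SubscriberID}; {Region} is not a superkey, so BCNF fails.
Its right-hand attributes {SubscriberID} are all prime, as are those of every other non-superkey FD — the relation is in 3NF.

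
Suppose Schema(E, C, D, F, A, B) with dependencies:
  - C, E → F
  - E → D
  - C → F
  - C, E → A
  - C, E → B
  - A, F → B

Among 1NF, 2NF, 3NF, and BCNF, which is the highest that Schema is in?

Candidate key: {C, E}. Prime attributes: {C, E}.
For E → D we have {E}⁺ = {D, E}; {E} is not a superkey, so BCNF fails.
Because {D} is non-prime and the left side of E → D is not a superkey, the relation is not in 3NF.
{C} is a proper subset of the key {C, E}, and {C}⁺ contains the non-prime attribute {F} — a partial dependency, so 2NF is violated.

1NF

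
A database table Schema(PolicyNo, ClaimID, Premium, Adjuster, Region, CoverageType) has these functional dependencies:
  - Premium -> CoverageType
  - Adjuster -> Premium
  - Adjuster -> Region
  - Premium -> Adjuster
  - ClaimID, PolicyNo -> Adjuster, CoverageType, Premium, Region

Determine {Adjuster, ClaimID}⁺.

{Adjuster, ClaimID, CoverageType, Premium, Region}

Start with {Adjuster, ClaimID}.
Adjuster -> Premium applies; add {Premium} → now {Adjuster, ClaimID, Premium}.
Adjuster -> Region applies; add {Region} → now {Adjuster, ClaimID, Premium, Region}.
Premium -> CoverageType applies; add {CoverageType} → now {Adjuster, ClaimID, CoverageType, Premium, Region}.
No further FD applies.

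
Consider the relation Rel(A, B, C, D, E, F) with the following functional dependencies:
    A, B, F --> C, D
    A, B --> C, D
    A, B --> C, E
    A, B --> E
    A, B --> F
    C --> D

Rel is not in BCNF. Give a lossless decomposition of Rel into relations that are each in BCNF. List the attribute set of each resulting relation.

Candidate key of the original relation: {A, B}.
In {A, B, C, D, E, F}, {C} is not a superkey ({C}⁺ restricted to this set is {C, D}), so split on C --> D into {C, D} and {A, B, C, E, F}.
{C, D}: every determinant is a superkey — BCNF.
{A, B, C, E, F}: every determinant is a superkey — BCNF.

{A, B, C, E, F}; {C, D}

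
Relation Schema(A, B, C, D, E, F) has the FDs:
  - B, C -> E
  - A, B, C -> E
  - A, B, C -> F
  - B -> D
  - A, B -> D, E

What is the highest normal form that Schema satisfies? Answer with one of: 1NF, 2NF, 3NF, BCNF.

Candidate key: {A, B, C}. Prime attributes: {A, B, C}.
For B, C -> E we have {B, C}⁺ = {B, C, D, E}; {B, C} is not a superkey, so BCNF fails.
B, C -> E determines the non-prime attribute {E} from a non-superkey — 3NF is violated.
Since {B} ⊂ {A, B, C} and {B}⁺ ⊇ {D} with {D} non-prime, there is a partial dependency; 2NF fails.

1NF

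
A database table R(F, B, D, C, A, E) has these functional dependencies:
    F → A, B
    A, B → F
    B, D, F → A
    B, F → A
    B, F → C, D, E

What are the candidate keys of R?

{A, B}, {F}

Closure of {F} is {A, B, C, D, E, F}, the whole schema; {F} is a candidate key.
Closure of {A, B} is {A, B, C, D, E, F}, the whole schema; {A, B} is a candidate key.
Any other superkey properly contains one of these, so there are no further candidate keys.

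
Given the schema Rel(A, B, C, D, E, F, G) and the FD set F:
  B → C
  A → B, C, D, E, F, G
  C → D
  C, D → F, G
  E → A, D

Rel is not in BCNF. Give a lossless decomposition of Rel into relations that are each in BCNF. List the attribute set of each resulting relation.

Candidate keys of the original relation: {A}, {E}.
{A, B, C, D, E, F, G}: {B} determines {B, C, D, F, G} here but is not a superkey — split on B → C, D, F, G, giving {B, C, D, F, G} and {A, B, E}.
{B, C, D, F, G}: {C} determines {C, D, F, G} here but is not a superkey — split on C → D, F, G, giving {C, D, F, G} and {B, C}.
{C, D, F, G}: every determinant is a superkey — BCNF.
{B, C}: every determinant is a superkey — BCNF.
{A, B, E}: every determinant is a superkey — BCNF.

{A, B, E}; {B, C}; {C, D, F, G}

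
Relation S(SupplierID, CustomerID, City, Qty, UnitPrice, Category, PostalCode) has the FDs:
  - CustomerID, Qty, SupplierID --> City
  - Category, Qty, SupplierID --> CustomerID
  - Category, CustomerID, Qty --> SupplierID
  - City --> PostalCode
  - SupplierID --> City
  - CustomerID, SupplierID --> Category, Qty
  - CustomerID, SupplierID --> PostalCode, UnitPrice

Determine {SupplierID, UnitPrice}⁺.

{City, PostalCode, SupplierID, UnitPrice}

Start with {SupplierID, UnitPrice}.
SupplierID --> City applies; add {City} → now {City, SupplierID, UnitPrice}.
City --> PostalCode applies; add {PostalCode} → now {City, PostalCode, SupplierID, UnitPrice}.
No further FD applies.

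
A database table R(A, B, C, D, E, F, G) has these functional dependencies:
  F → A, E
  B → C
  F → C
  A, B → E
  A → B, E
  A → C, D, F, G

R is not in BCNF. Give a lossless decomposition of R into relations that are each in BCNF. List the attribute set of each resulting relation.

{A, B, D, E, F, G}; {B, C}

Candidate keys of the original relation: {A}, {F}.
In {A, B, C, D, E, F, G}, {B} is not a superkey ({B}⁺ restricted to this set is {B, C}), so split on B → C into {B, C} and {A, B, D, E, F, G}.
{B, C} is in BCNF.
{A, B, D, E, F, G} is in BCNF.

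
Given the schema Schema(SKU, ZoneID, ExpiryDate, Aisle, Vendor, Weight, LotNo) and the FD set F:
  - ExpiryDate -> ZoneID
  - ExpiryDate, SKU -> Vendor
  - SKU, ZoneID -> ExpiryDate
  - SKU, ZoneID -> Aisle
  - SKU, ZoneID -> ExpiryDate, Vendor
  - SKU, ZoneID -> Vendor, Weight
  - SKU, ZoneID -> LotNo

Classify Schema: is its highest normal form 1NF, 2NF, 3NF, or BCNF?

Candidate keys: {ExpiryDate, SKU}, {SKU, ZoneID}. Prime attributes: {ExpiryDate, SKU, ZoneID}.
ExpiryDate -> ZoneID: {ExpiryDate}⁺ = {ExpiryDate, ZoneID}, which is not all of the attributes, so the left side is not a superkey — BCNF is violated.
Since {ZoneID} ⊆ prime attributes and every other non-superkey FD also has a prime right side, the schema is in 3NF.

3NF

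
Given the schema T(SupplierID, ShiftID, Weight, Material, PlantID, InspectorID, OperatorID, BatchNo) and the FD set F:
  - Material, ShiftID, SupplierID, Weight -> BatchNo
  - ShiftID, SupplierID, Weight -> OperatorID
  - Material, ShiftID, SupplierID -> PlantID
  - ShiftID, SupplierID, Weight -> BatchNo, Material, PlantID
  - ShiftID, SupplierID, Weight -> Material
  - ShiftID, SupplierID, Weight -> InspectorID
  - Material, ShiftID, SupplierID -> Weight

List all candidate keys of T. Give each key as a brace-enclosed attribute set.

{Material, ShiftID, SupplierID}, {ShiftID, SupplierID, Weight}

Attributes never on any right-hand side: {ShiftID, SupplierID} — every candidate key must contain all of them.
{Material, ShiftID, SupplierID}⁺ = {BatchNo, InspectorID, Material, OperatorID, PlantID, ShiftID, SupplierID, Weight} — all of the relation — so {Material, ShiftID, SupplierID} is a candidate key.
{ShiftID, SupplierID, Weight}⁺ = {BatchNo, InspectorID, Material, OperatorID, PlantID, ShiftID, SupplierID, Weight} — all of the relation — so {ShiftID, SupplierID, Weight} is a candidate key.
Any other superkey properly contains one of these, so there are no further candidate keys.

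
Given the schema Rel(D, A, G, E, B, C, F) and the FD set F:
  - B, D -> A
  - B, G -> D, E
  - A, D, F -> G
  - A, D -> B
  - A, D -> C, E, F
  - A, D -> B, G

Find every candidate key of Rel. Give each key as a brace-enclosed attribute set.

{A, D}⁺ = {A, B, C, D, E, F, G}, which is every attribute, so {A, D} is a candidate key.
{B, D}⁺ = {A, B, C, D, E, F, G}, which is every attribute, so {B, D} is a candidate key.
{B, G}⁺ = {A, B, C, D, E, F, G}, which is every attribute, so {B, G} is a candidate key.
These are minimal and exhaustive — every other superkey contains one of them.

{A, D}, {B, D}, {B, G}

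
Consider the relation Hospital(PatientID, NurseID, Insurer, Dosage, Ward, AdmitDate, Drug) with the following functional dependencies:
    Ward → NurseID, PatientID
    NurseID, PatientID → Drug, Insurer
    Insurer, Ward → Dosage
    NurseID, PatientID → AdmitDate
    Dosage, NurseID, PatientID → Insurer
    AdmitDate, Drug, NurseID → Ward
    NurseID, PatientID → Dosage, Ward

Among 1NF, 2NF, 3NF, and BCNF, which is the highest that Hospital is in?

Candidate keys: {AdmitDate, Drug, NurseID}, {NurseID, PatientID}, {Ward}. Prime attributes: {AdmitDate, Drug, NurseID, PatientID, Ward}.
The left-hand side of every FD is a superkey, so BCNF is satisfied.

BCNF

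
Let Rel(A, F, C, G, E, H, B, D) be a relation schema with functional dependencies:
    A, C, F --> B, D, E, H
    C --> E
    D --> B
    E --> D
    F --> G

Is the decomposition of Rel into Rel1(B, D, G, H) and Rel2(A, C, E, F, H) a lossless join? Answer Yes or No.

The shared attributes are {H} and {H}⁺ = {H}.
Neither Rel1 nor Rel2 is contained in that closure, so the decomposition is lossy.

No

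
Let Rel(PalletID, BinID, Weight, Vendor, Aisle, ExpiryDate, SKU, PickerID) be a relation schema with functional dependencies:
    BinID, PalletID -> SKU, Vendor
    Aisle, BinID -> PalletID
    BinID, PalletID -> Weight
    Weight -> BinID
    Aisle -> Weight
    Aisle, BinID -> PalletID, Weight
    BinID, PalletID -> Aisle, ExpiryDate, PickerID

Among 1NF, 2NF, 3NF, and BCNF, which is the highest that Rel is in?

3NF

Candidate keys: {Aisle}, {BinID, PalletID}, {PalletID, Weight}. Prime attributes: {Aisle, BinID, PalletID, Weight}.
Weight -> BinID breaks BCNF: {Weight}⁺ = {BinID, Weight}, so {Weight} is not a superkey.
Its right-hand attributes {BinID} are all prime, as are those of every other non-superkey FD — the relation is in 3NF.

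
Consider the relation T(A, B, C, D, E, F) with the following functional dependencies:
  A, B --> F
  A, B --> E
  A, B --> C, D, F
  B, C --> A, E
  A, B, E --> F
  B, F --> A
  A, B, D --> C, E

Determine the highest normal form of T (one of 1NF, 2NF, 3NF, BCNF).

BCNF

Candidate keys: {A, B}, {B, C}, {B, F}. Prime attributes: {A, B, C, F}.
The left-hand side of every FD is a superkey, so BCNF is satisfied.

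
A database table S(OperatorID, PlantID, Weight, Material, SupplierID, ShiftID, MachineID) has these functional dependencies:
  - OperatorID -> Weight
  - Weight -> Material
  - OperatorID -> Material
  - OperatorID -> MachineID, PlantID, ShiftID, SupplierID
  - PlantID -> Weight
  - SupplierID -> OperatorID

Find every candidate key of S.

{OperatorID}⁺ = {MachineID, Material, OperatorID, PlantID, ShiftID, SupplierID, Weight} — all of the relation — so {OperatorID} is a candidate key.
{SupplierID}⁺ = {MachineID, Material, OperatorID, PlantID, ShiftID, SupplierID, Weight} — all of the relation — so {SupplierID} is a candidate key.
Any other superkey properly contains one of these, so there are no further candidate keys.

{OperatorID}, {SupplierID}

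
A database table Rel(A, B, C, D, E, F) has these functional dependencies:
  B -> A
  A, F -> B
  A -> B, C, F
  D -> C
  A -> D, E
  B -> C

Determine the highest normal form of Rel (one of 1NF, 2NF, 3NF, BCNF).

2NF

Candidate keys: {A}, {B}. Prime attributes: {A, B}.
D -> C: {D}⁺ = {C, D}, which is not all of the attributes, so the left side is not a superkey — BCNF is violated.
D -> C has non-prime {C} on the right and a non-superkey on the left, so 3NF fails.
Every candidate key is a single attribute, so no partial dependency is possible; 2NF holds.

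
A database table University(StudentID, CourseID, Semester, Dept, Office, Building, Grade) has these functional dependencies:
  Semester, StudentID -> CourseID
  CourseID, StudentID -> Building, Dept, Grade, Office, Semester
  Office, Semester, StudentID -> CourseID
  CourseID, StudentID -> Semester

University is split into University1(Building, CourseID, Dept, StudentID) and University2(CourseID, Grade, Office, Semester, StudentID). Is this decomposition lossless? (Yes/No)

The shared attributes are {CourseID, StudentID} and {CourseID, StudentID}⁺ = {Building, CourseID, Dept, Grade, Office, Semester, StudentID}.
Since University1 ⊆ {Building, CourseID, Dept, Grade, Office, Semester, StudentID}, the intersection is a superkey of University1; the decomposition is lossless.

Yes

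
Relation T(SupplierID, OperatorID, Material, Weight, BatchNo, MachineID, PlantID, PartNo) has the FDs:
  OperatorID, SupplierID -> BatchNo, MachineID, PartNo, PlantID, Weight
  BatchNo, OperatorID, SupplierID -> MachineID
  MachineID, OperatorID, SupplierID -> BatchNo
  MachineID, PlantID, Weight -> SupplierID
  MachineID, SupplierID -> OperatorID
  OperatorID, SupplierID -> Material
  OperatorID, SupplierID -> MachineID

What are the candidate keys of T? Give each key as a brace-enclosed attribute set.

{MachineID, SupplierID}⁺ = {BatchNo, MachineID, Material, OperatorID, PartNo, PlantID, SupplierID, Weight}, which is every attribute, so {MachineID, SupplierID} is a candidate key.
{OperatorID, SupplierID}⁺ = {BatchNo, MachineID, Material, OperatorID, PartNo, PlantID, SupplierID, Weight}, which is every attribute, so {OperatorID, SupplierID} is a candidate key.
{MachineID, PlantID, Weight}⁺ = {BatchNo, MachineID, Material, OperatorID, PartNo, PlantID, SupplierID, Weight}, which is every attribute, so {MachineID, PlantID, Weight} is a candidate key.
These are minimal and exhaustive — every other superkey contains one of them.

{MachineID, PlantID, Weight}, {MachineID, SupplierID}, {OperatorID, SupplierID}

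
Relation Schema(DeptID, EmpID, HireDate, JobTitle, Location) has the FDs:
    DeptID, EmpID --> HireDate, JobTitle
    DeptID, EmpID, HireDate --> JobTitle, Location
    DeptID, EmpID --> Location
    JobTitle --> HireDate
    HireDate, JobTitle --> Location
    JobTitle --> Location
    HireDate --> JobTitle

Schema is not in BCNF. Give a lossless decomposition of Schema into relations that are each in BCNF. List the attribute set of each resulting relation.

{DeptID, EmpID, JobTitle}; {HireDate, JobTitle, Location}

Candidate key of the original relation: {DeptID, EmpID}.
Within {DeptID, EmpID, HireDate, JobTitle, Location}: {JobTitle}⁺ ∩ {DeptID, EmpID, HireDate, JobTitle, Location} = {HireDate, JobTitle, Location}, not the whole set, so JobTitle --> HireDate, Location violates BCNF; decompose into {HireDate, JobTitle, Location} and {DeptID, EmpID, JobTitle}.
{HireDate, JobTitle, Location}: every determinant is a superkey — BCNF.
{DeptID, EmpID, JobTitle}: every determinant is a superkey — BCNF.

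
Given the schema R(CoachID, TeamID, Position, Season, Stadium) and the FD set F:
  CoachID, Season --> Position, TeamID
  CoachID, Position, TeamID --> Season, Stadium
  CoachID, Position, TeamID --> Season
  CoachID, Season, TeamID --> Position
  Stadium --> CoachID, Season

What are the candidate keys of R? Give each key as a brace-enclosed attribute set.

{CoachID, Position, TeamID}, {CoachID, Season}, {Stadium}

{Stadium}⁺ = {CoachID, Position, Season, Stadium, TeamID}, which is every attribute, so {Stadium} is a candidate key.
{CoachID, Season}⁺ = {CoachID, Position, Season, Stadium, TeamID}, which is every attribute, so {CoachID, Season} is a candidate key.
{CoachID, Position, TeamID}⁺ = {CoachID, Position, Season, Stadium, TeamID}, which is every attribute, so {CoachID, Position, TeamID} is a candidate key.
No proper subset of any of these is a key, and no other minimal superkey exists.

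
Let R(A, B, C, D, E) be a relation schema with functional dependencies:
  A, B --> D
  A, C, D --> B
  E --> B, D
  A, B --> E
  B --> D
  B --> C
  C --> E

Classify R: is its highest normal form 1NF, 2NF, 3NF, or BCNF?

1NF

Candidate keys: {A, B}, {A, C}, {A, E}. Prime attributes: {A, B, C, E}.
E --> B, D breaks BCNF: {E}⁺ = {B, C, D, E}, so {E} is not a superkey.
Because {D} is non-prime and the left side of E --> B, D is not a superkey, the relation is not in 3NF.
{B} is a proper subset of the key {A, B}, and {B}⁺ contains the non-prime attribute {D} — a partial dependency, so 2NF is violated.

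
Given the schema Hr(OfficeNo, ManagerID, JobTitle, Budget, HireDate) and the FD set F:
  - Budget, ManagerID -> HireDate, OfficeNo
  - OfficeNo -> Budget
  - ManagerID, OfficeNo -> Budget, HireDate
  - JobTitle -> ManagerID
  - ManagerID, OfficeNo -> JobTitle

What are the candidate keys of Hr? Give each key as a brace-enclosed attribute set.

{Budget, JobTitle}, {Budget, ManagerID}, {JobTitle, OfficeNo}, {ManagerID, OfficeNo}

Closure of {Budget, JobTitle} is {Budget, HireDate, JobTitle, ManagerID, OfficeNo}, the whole schema; {Budget, JobTitle} is a candidate key.
Closure of {Budget, ManagerID} is {Budget, HireDate, JobTitle, ManagerID, OfficeNo}, the whole schema; {Budget, ManagerID} is a candidate key.
Closure of {JobTitle, OfficeNo} is {Budget, HireDate, JobTitle, ManagerID, OfficeNo}, the whole schema; {JobTitle, OfficeNo} is a candidate key.
Closure of {ManagerID, OfficeNo} is {Budget, HireDate, JobTitle, ManagerID, OfficeNo}, the whole schema; {ManagerID, OfficeNo} is a candidate key.
No proper subset of any of these is a key, and no other minimal superkey exists.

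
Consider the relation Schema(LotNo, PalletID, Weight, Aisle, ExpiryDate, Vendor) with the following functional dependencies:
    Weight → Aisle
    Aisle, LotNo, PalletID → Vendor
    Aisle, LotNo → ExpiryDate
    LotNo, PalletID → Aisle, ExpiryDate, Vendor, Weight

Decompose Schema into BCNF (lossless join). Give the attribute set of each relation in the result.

{Aisle, Weight}; {ExpiryDate, LotNo, Weight}; {LotNo, PalletID, Vendor, Weight}

Candidate key of the original relation: {LotNo, PalletID}.
{Aisle, ExpiryDate, LotNo, PalletID, Vendor, Weight}: {Weight} determines {Aisle, Weight} here but is not a superkey — split on Weight → Aisle, giving {Aisle, Weight} and {ExpiryDate, LotNo, PalletID, Vendor, Weight}.
{Aisle, Weight} has no BCNF violation.
{ExpiryDate, LotNo, PalletID, Vendor, Weight}: {LotNo, Weight} determines {ExpiryDate, LotNo, Weight} here but is not a superkey — split on LotNo, Weight → ExpiryDate, giving {ExpiryDate, LotNo, Weight} and {LotNo, PalletID, Vendor, Weight}.
{ExpiryDate, LotNo, Weight} has no BCNF violation.
{LotNo, PalletID, Vendor, Weight} has no BCNF violation.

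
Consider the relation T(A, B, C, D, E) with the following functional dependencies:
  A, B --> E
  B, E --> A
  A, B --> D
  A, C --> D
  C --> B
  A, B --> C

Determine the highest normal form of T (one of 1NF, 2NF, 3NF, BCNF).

3NF

Candidate keys: {A, B}, {A, C}, {B, E}, {C, E}. Prime attributes: {A, B, C, E}.
C --> B: {C}⁺ = {B, C}, which is not all of the attributes, so the left side is not a superkey — BCNF is violated.
Since {B} ⊆ prime attributes and every other non-superkey FD also has a prime right side, the schema is in 3NF.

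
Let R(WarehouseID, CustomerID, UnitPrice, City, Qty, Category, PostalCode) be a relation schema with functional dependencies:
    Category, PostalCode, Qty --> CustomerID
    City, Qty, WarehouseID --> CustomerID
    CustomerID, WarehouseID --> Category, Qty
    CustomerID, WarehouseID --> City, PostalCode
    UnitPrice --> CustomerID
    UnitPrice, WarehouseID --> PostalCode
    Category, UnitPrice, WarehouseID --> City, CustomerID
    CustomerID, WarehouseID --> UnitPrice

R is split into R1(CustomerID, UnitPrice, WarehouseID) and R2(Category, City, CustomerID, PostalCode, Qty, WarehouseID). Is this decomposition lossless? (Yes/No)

Common attributes: {CustomerID, WarehouseID}; their closure is {Category, City, CustomerID, PostalCode, Qty, UnitPrice, WarehouseID}.
Since R1 ⊆ {Category, City, CustomerID, PostalCode, Qty, UnitPrice, WarehouseID}, the intersection is a superkey of R1; the decomposition is lossless.

Yes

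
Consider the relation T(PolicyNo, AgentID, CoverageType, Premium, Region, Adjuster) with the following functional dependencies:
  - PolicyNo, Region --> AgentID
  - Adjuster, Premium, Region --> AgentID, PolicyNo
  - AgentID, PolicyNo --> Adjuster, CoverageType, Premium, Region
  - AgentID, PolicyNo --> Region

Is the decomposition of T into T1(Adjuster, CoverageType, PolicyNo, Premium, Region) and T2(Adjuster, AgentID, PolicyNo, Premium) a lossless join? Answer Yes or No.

Common attributes: {Adjuster, PolicyNo, Premium}; their closure is {Adjuster, PolicyNo, Premium}.
Neither T1 nor T2 is contained in that closure, so the decomposition is lossy.

No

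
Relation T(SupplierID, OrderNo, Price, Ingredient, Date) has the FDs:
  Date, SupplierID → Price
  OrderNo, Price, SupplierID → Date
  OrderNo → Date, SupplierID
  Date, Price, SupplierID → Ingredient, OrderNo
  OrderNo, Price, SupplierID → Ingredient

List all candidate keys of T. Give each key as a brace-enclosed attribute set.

{Date, SupplierID}, {OrderNo}

{OrderNo}⁺ = {Date, Ingredient, OrderNo, Price, SupplierID} — all of the relation — so {OrderNo} is a candidate key.
{Date, SupplierID}⁺ = {Date, Ingredient, OrderNo, Price, SupplierID} — all of the relation — so {Date, SupplierID} is a candidate key.
No proper subset of any of these is a key, and no other minimal superkey exists.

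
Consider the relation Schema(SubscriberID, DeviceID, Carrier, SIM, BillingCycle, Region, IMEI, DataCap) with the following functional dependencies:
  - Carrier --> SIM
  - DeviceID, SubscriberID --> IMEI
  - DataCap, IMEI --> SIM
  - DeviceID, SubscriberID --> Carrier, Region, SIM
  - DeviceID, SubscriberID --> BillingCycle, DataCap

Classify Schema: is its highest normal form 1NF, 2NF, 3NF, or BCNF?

Candidate key: {DeviceID, SubscriberID}. Prime attributes: {DeviceID, SubscriberID}.
Carrier --> SIM breaks BCNF: {Carrier}⁺ = {Carrier, SIM}, so {Carrier} is not a superkey.
Carrier --> SIM has non-prime {SIM} on the right and a non-superkey on the left, so 3NF fails.
No non-prime attribute depends on a proper subset of any candidate key, so 2NF holds.

2NF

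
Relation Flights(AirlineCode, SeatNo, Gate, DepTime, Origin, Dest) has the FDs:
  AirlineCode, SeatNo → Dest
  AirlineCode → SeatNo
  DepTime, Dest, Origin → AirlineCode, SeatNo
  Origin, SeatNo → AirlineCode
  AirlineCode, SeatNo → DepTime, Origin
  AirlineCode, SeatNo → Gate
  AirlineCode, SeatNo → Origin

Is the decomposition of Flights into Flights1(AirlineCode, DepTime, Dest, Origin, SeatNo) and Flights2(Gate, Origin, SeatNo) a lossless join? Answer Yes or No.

Yes

The shared attributes are {Origin, SeatNo} and {Origin, SeatNo}⁺ = {AirlineCode, DepTime, Dest, Gate, Origin, SeatNo}.
This includes all of Flights1, so the common attributes are a superkey of Flights1 — the join is lossless.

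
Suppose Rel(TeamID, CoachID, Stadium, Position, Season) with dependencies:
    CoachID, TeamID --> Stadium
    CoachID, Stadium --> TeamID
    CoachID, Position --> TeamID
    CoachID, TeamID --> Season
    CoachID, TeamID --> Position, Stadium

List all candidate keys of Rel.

{CoachID, Position}, {CoachID, Stadium}, {CoachID, TeamID}

No FD produces {CoachID}, so it must be in every candidate key.
{CoachID, Position} is a candidate key since {CoachID, Position}⁺ = {CoachID, Position, Season, Stadium, TeamID} covers every attribute.
{CoachID, Stadium} is a candidate key since {CoachID, Stadium}⁺ = {CoachID, Position, Season, Stadium, TeamID} covers every attribute.
{CoachID, TeamID} is a candidate key since {CoachID, TeamID}⁺ = {CoachID, Position, Season, Stadium, TeamID} covers every attribute.
Any other superkey properly contains one of these, so there are no further candidate keys.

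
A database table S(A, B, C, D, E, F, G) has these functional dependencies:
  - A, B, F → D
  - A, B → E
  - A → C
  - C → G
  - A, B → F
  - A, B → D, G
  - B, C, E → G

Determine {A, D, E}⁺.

Start with {A, D, E}.
A → C applies; add {C} → now {A, C, D, E}.
C → G applies; add {G} → now {A, C, D, E, G}.
No further FD applies.

{A, C, D, E, G}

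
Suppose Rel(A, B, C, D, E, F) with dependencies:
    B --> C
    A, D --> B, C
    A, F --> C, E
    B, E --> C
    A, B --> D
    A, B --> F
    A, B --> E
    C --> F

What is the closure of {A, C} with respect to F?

Start with {A, C}.
C --> F applies; add {F} → now {A, C, F}.
A, F --> C, E applies; add {E} → now {A, C, E, F}.
No further FD applies.

{A, C, E, F}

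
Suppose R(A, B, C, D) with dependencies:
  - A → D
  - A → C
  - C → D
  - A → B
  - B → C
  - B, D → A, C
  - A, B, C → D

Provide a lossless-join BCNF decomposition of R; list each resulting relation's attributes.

Candidate keys of the original relation: {A}, {B}.
Within {A, B, C, D}: {C}⁺ ∩ {A, B, C, D} = {C, D}, not the whole set, so C → D violates BCNF; decompose into {C, D} and {A, B, C}.
{C, D} has no BCNF violation.
{A, B, C} has no BCNF violation.

{A, B, C}; {C, D}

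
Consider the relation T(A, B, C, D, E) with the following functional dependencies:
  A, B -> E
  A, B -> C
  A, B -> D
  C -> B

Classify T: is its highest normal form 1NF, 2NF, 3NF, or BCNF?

Candidate keys: {A, B}, {A, C}. Prime attributes: {A, B, C}.
For C -> B we have {C}⁺ = {B, C}; {C} is not a superkey, so BCNF fails.
But every attribute on its right side ({B}) is prime, and the same holds for every other non-superkey FD, so 3NF still holds.

3NF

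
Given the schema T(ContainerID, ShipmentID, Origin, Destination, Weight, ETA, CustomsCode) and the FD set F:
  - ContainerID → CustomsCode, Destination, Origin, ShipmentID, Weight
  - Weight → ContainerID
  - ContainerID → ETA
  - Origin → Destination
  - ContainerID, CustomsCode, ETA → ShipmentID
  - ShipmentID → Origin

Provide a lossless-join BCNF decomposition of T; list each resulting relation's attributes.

{ContainerID, CustomsCode, ETA, ShipmentID, Weight}; {Destination, Origin}; {Origin, ShipmentID}

Candidate keys of the original relation: {ContainerID}, {Weight}.
Within {ContainerID, CustomsCode, Destination, ETA, Origin, ShipmentID, Weight}: {Origin}⁺ ∩ {ContainerID, CustomsCode, Destination, ETA, Origin, ShipmentID, Weight} = {Destination, Origin}, not the whole set, so Origin → Destination violates BCNF; decompose into {Destination, Origin} and {ContainerID, CustomsCode, ETA, Origin, ShipmentID, Weight}.
{Destination, Origin} is in BCNF.
Within {ContainerID, CustomsCode, ETA, Origin, ShipmentID, Weight}: {ShipmentID}⁺ ∩ {ContainerID, CustomsCode, ETA, Origin, ShipmentID, Weight} = {Origin, ShipmentID}, not the whole set, so ShipmentID → Origin violates BCNF; decompose into {Origin, ShipmentID} and {ContainerID, CustomsCode, ETA, ShipmentID, Weight}.
{Origin, ShipmentID} is in BCNF.
{ContainerID, CustomsCode, ETA, ShipmentID, Weight} is in BCNF.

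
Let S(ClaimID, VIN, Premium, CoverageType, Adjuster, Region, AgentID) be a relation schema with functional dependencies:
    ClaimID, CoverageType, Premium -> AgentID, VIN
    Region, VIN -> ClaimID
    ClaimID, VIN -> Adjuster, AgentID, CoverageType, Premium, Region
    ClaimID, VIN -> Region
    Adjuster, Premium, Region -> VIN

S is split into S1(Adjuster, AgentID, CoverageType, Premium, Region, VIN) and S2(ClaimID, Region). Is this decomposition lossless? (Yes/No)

S1 ∩ S2 = {Region}; its closure under F is {Region}.
The closure covers neither S1 nor S2 entirely; the join is not lossless.

No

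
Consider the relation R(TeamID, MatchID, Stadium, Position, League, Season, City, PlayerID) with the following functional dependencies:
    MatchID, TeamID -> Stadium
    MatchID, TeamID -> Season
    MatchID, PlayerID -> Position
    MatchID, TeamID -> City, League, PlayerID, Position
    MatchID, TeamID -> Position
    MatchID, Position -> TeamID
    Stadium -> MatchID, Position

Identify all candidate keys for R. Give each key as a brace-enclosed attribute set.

{MatchID, PlayerID}, {MatchID, Position}, {MatchID, TeamID}, {Stadium}

{Stadium} is a candidate key since {Stadium}⁺ = {City, League, MatchID, PlayerID, Position, Season, Stadium, TeamID} covers every attribute.
{MatchID, PlayerID} is a candidate key since {MatchID, PlayerID}⁺ = {City, League, MatchID, PlayerID, Position, Season, Stadium, TeamID} covers every attribute.
{MatchID, Position} is a candidate key since {MatchID, Position}⁺ = {City, League, MatchID, PlayerID, Position, Season, Stadium, TeamID} covers every attribute.
{MatchID, TeamID} is a candidate key since {MatchID, TeamID}⁺ = {City, League, MatchID, PlayerID, Position, Season, Stadium, TeamID} covers every attribute.
Any other superkey properly contains one of these, so there are no further candidate keys.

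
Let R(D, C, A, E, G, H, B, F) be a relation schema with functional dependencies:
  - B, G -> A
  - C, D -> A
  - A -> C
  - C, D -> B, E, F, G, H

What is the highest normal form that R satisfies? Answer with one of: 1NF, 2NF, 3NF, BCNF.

3NF

Candidate keys: {A, D}, {B, D, G}, {C, D}. Prime attributes: {A, B, C, D, G}.
For B, G -> A we have {B, G}⁺ = {A, B, C, G}; {B, G} is not a superkey, so BCNF fails.
But every attribute on its right side ({A}) is prime, and the same holds for every other non-superkey FD, so 3NF still holds.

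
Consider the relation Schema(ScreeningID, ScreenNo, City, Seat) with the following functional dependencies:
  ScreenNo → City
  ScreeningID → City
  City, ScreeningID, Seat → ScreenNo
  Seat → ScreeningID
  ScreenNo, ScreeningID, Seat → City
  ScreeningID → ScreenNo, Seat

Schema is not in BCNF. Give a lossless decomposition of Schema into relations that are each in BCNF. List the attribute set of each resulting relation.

Candidate keys of the original relation: {ScreeningID}, {Seat}.
Within {City, ScreenNo, ScreeningID, Seat}: {ScreenNo}⁺ ∩ {City, ScreenNo, ScreeningID, Seat} = {City, ScreenNo}, not the whole set, so ScreenNo → City violates BCNF; decompose into {City, ScreenNo} and {ScreenNo, ScreeningID, Seat}.
{City, ScreenNo} has no BCNF violation.
{ScreenNo, ScreeningID, Seat} has no BCNF violation.

{City, ScreenNo}; {ScreenNo, ScreeningID, Seat}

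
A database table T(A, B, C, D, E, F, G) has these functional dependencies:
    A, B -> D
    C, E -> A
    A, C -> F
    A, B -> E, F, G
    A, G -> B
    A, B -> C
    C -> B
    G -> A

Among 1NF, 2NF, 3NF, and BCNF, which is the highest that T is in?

3NF

Candidate keys: {A, B}, {A, C}, {C, E}, {G}. Prime attributes: {A, B, C, E, G}.
For C -> B we have {C}⁺ = {B, C}; {C} is not a superkey, so BCNF fails.
Its right-hand attributes {B} are all prime, as are those of every other non-superkey FD — the relation is in 3NF.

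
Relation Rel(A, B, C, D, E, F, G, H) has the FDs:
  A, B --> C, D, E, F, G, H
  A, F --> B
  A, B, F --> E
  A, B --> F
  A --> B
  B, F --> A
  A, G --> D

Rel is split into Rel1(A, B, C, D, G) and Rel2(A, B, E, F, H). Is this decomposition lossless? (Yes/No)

Common attributes: {A, B}; their closure is {A, B, C, D, E, F, G, H}.
Since Rel1 ⊆ {A, B, C, D, E, F, G, H}, the intersection is a superkey of Rel1; the decomposition is lossless.

Yes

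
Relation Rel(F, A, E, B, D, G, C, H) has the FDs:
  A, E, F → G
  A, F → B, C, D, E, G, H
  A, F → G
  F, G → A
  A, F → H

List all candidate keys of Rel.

{A, F}, {F, G}

Attributes never on any right-hand side: {F} — every candidate key must contain it.
{A, F}⁺ = {A, B, C, D, E, F, G, H} — all of the relation — so {A, F} is a candidate key.
{F, G}⁺ = {A, B, C, D, E, F, G, H} — all of the relation — so {F, G} is a candidate key.
No proper subset of any of these is a key, and no other minimal superkey exists.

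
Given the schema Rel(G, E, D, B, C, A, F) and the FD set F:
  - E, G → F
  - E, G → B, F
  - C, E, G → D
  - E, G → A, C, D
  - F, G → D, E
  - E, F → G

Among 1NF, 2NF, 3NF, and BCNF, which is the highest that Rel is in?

BCNF

Candidate keys: {E, F}, {E, G}, {F, G}. Prime attributes: {E, F, G}.
The left-hand side of every FD is a superkey, so BCNF is satisfied.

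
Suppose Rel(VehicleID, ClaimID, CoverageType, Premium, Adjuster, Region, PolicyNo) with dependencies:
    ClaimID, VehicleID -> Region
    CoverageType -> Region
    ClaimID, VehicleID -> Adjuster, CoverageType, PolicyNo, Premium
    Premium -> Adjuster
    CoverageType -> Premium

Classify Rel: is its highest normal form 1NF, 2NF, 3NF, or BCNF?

2NF

Candidate key: {ClaimID, VehicleID}. Prime attributes: {ClaimID, VehicleID}.
CoverageType -> Region: {CoverageType}⁺ = {Adjuster, CoverageType, Premium, Region}, which is not all of the attributes, so the left side is not a superkey — BCNF is violated.
CoverageType -> Region determines the non-prime attribute {Region} from a non-superkey — 3NF is violated.
No non-prime attribute depends on a proper subset of any candidate key, so 2NF holds.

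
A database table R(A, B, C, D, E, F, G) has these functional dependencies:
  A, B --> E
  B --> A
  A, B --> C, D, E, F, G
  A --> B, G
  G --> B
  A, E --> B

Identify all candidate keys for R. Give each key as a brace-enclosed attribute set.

{A}⁺ = {A, B, C, D, E, F, G} — all of the relation — so {A} is a candidate key.
{B}⁺ = {A, B, C, D, E, F, G} — all of the relation — so {B} is a candidate key.
{G}⁺ = {A, B, C, D, E, F, G} — all of the relation — so {G} is a candidate key.
Any other superkey properly contains one of these, so there are no further candidate keys.

{A}, {B}, {G}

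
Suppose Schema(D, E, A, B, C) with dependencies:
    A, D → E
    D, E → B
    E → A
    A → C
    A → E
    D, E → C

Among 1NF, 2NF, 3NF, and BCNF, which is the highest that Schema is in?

1NF

Candidate keys: {A, D}, {D, E}. Prime attributes: {A, D, E}.
E → A: {E}⁺ = {A, C, E}, which is not all of the attributes, so the left side is not a superkey — BCNF is violated.
A → C has non-prime {C} on the right and a non-superkey on the left, so 3NF fails.
{A} is a proper subset of the key {A, D}, and {A}⁺ contains the non-prime attribute {C} — a partial dependency, so 2NF is violated.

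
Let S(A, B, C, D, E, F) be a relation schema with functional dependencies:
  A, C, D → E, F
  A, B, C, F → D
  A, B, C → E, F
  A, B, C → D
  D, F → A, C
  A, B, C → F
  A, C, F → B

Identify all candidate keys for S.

{A, B, C}, {A, C, D}, {A, C, F}, {D, F}

Closure of {D, F} is {A, B, C, D, E, F}, the whole schema; {D, F} is a candidate key.
Closure of {A, B, C} is {A, B, C, D, E, F}, the whole schema; {A, B, C} is a candidate key.
Closure of {A, C, D} is {A, B, C, D, E, F}, the whole schema; {A, C, D} is a candidate key.
Closure of {A, C, F} is {A, B, C, D, E, F}, the whole schema; {A, C, F} is a candidate key.
These are minimal and exhaustive — every other superkey contains one of them.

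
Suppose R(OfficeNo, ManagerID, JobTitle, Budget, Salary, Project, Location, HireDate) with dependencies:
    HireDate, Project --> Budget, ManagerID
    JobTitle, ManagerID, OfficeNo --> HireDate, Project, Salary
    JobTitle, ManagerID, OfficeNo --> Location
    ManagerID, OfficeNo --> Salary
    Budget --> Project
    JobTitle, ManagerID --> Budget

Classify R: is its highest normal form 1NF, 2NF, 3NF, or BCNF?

Candidate keys: {Budget, HireDate, JobTitle, OfficeNo}, {HireDate, JobTitle, OfficeNo, Project}, {JobTitle, ManagerID, OfficeNo}. Prime attributes: {Budget, HireDate, JobTitle, ManagerID, OfficeNo, Project}.
For HireDate, Project --> Budget, ManagerID we have {HireDate, Project}⁺ = {Budget, HireDate, ManagerID, Project}; {HireDate, Project} is not a superkey, so BCNF fails.
ManagerID, OfficeNo --> Salary has non-prime {Salary} on the right and a non-superkey on the left, so 3NF fails.
Since {ManagerID, OfficeNo} ⊂ {JobTitle, ManagerID, OfficeNo} and {ManagerID, OfficeNo}⁺ ⊇ {Salary} with {Salary} non-prime, there is a partial dependency; 2NF fails.

1NF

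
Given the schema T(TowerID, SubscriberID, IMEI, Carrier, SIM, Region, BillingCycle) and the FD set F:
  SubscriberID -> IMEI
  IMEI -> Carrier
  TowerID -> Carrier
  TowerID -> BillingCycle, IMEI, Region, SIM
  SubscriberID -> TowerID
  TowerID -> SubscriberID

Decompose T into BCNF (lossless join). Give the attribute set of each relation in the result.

{BillingCycle, IMEI, Region, SIM, SubscriberID, TowerID}; {Carrier, IMEI}

Candidate keys of the original relation: {SubscriberID}, {TowerID}.
{BillingCycle, Carrier, IMEI, Region, SIM, SubscriberID, TowerID}: {IMEI} determines {Carrier, IMEI} here but is not a superkey — split on IMEI -> Carrier, giving {Carrier, IMEI} and {BillingCycle, IMEI, Region, SIM, SubscriberID, TowerID}.
{Carrier, IMEI}: every determinant is a superkey — BCNF.
{BillingCycle, IMEI, Region, SIM, SubscriberID, TowerID}: every determinant is a superkey — BCNF.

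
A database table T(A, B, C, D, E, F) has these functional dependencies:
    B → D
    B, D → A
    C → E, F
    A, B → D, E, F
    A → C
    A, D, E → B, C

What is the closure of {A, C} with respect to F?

Start with {A, C}.
C → E, F applies; add {E, F} → now {A, C, E, F}.
No further FD applies.

{A, C, E, F}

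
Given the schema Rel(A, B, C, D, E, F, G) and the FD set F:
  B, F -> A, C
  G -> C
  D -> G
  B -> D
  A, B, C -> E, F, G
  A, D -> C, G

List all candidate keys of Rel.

No FD produces {B}, so it must be in every candidate key.
Closure of {A, B} is {A, B, C, D, E, F, G}, the whole schema; {A, B} is a candidate key.
Closure of {B, F} is {A, B, C, D, E, F, G}, the whole schema; {B, F} is a candidate key.
Any other superkey properly contains one of these, so there are no further candidate keys.

{A, B}, {B, F}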